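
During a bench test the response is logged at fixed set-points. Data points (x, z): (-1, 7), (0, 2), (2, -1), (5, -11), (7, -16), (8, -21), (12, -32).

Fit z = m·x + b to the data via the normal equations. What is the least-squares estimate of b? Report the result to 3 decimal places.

b = 3.652

Forming MᵀM = [[287, 33]; [33, 7]] and Mᵀz = [-728, -72]ᵀ gives MᵀM·[m, b]ᵀ = Mᵀz.
Eliminating b: 7·(row 1) − 33·(row 2) gives 920·m = 7·(-728) − 33·(-72) = -2720, so m = -68/23.
Then b = ((-72) − 33·(-68/23))/7 = 84/23.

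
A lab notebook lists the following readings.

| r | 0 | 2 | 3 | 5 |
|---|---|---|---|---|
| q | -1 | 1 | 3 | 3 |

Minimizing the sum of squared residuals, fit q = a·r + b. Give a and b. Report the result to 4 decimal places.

a = 0.8462, b = -0.6154

XᵀX·[a, b]ᵀ = Xᵀq reads: 38·a + 10·b = 26;  10·a + 4·b = 6.
Eliminating b: 4·(row 1) − 10·(row 2) gives 52·a = 4·26 − 10·6 = 44, so a = 11/13.
Then b = (6 − 10·(11/13))/4 = -8/13.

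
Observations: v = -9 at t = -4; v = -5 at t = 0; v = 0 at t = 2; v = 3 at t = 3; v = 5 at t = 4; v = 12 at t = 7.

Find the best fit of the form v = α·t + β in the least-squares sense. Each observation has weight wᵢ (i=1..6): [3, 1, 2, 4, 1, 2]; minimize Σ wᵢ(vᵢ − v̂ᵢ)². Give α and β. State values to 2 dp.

The normal equations are: 206·α + 22·β = 332;  22·α + 13·β = 9.
Δ = 206·13 − 22² = 2194.
α = (332·13 − 22·9)/2194 = 2059/1097; β = (206·9 − 22·332)/2194 = -2725/1097.

α = 1.88, β = -2.48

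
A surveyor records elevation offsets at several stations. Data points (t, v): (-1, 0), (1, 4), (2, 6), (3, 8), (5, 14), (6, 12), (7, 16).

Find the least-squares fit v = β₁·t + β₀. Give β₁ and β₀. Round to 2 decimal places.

Compute the Gram sums: Σt·t = 125, Σt = 23, Σ1 = 7.
And Σt·v = 294, Σv = 60.
AᵀA·[β₁, β₀]ᵀ = Aᵀv becomes [[125, 23]; [23, 7]]·[β₁, β₀]ᵀ = [294, 60]ᵀ.
Eliminating β₀: 7·(row 1) − 23·(row 2) gives 346·β₁ = 7·294 − 23·60 = 678, so β₁ = 339/173.
Then β₀ = (60 − 23·(339/173))/7 = 369/173.

β₁ = 1.96, β₀ = 2.13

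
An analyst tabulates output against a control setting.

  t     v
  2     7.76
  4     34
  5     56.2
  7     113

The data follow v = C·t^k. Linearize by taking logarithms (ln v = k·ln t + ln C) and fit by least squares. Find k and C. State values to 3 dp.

Linearized form: ln v = k·ln t + ln C. From the 4 transformed points,
Σln t = 5.6348, Σ(ln t)² = 8.7791, Σln v = 14.3316, Σln t·ln v = 21.9922.
Equations: 8.7791·k + 5.6348·ln C = 21.9922;  5.6348·k + 4·ln C = 14.3316.
Solving (det = 3.3656): k = 2.14311, ln C = 0.56392, so C = exp(0.56392) = 1.75755.

k = 2.143, C = 1.758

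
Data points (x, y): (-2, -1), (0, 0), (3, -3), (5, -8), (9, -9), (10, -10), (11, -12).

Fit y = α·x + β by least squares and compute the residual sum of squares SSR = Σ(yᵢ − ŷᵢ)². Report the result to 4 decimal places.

With design matrix M, MᵀM = [[340, 36]; [36, 7]] and Mᵀy = [-360, -43]ᵀ.
Determinant 340·7 − 36² = 1084.
α = ((-360)·7 − 36·(-43))/1084 = -243/271; β = (340·(-43) − 36·(-360))/1084 = -415/271.
Residuals: -342/271, 415/271, 331/271, -538/271, 163/271, 135/271, -164/271; SSR = 2804/271.

SSR = 10.3469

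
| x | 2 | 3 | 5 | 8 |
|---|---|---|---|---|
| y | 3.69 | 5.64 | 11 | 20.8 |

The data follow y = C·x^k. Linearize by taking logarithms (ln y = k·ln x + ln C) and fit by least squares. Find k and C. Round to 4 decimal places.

Linearized form: ln y = k·ln x + ln C. From the 4 transformed points,
Σln x = 5.4806, Σ(ln x)² = 8.6018, Σln y = 8.4684, Σln x·ln y = 12.9757.
Equations: 8.6018·k + 5.4806·ln C = 12.9757;  5.4806·k + 4·ln C = 8.4684.
Δ = 8.6018·4 − (5.4806)² = 4.3697; k = (12.9757·4 − 5.4806·8.4684)/4.3697 = 1.25660, ln C = (8.6018·8.4684 − 5.4806·12.9757)/4.3697 = 0.39535, so C = exp(0.39535) = 1.48491.

k = 1.2566, C = 1.4849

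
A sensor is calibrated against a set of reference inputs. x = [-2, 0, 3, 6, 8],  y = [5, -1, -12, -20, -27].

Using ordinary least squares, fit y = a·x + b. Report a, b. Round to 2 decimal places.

a = -3.19, b = -1.43

AᵀA·[a, b]ᵀ = Aᵀy reads: 113·a + 15·b = -382;  15·a + 5·b = -55.
(Σx·x = 113, Σx = 15, Σ1 = 5, Σx·y = -382, Σy = -55.)
det = 113·5 − 15² = 340.
a = ((-382)·5 − 15·(-55))/340 = -217/68; b = (113·(-55) − 15·(-382))/340 = -97/68.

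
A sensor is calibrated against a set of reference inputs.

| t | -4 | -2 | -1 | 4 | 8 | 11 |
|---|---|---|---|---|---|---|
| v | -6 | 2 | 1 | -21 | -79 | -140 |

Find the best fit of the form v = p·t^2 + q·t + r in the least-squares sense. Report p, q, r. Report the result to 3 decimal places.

Compute the Gram sums: Σt^2·t^2 = 19266, Σt^2·t = 1834, Σt^2 = 222, Σt·t = 222, Σt = 16, Σ1 = 6.
Moment sums: Σt^2·v = -22419, Σt·v = -2237, Σv = -243.
AᵀA·[p, q, r]ᵀ = Aᵀv becomes [[19266, 1834, 222]; [1834, 222, 16]; [222, 16, 6]]·[p, q, r]ᵀ = [-22419, -2237, -243]ᵀ.
Solving the 3×3 system (Gaussian elimination) gives p = -72425/73238, q = -73671/36619, r = 53249/36619.

p = -0.989, q = -2.012, r = 1.454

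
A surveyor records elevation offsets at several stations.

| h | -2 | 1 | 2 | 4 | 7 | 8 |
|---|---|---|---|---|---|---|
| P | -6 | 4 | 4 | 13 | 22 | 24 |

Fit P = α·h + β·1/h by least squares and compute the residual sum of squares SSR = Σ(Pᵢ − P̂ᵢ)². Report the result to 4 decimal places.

SSR = 6.5347

With design matrix M, MᵀM = [[138, 6]; [6, 5013/3136]] and MᵀP = [422, 515/28]ᵀ.
Eliminating β: (5013/3136)·(row 1) − 6·(row 2) gives (289449/1568)·α = (5013/3136)·422 − 6·(515/28) = 884703/1568, so α = 10169/3327.
Then β = ((515/28) − 6·(10169/3327))/(5013/3136) = 112/3327.
Residuals: 144/1109, 1009/1109, -2362/1109, 849/1109, 665/1109, -506/1109; SSR = 7247/1109.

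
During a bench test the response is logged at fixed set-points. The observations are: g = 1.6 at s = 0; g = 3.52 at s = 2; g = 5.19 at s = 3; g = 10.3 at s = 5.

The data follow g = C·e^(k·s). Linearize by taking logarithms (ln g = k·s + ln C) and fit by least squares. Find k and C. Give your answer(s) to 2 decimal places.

k = 0.37, C = 1.64

Linearized form: ln g = k·s + ln C. From the 4 transformed points,
XᵀX = [[38.0000, 10.0000]; [10.0000, 4]], rhs = [19.1178, 5.7073]ᵀ  (here Σs = 10.0000, Σ(s)² = 38.0000, Σln g = 5.7073, Σs·ln g = 19.1178).
Slope k = (n·Σs·ln g − Σs·Σln g)/(n·Σ(s)² − (Σs)²) = (4·19.1178 − 10.0000·5.7073)/52.0000 = 0.37304; ln C = (Σln g − k·Σs)/n = 0.49424, so C = exp(0.49424) = 1.63926.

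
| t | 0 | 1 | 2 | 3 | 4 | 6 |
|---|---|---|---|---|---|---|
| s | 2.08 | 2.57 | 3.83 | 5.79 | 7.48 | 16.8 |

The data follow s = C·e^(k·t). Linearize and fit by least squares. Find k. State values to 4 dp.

Taking logs, ln s = k·t + ln C, so regress ln s on t.
Σt = 16.0000, Σ(t)² = 66.0000, Σln s = 9.6089, Σt·ln s = 33.8752.
Equations: 66.0000·k + 16.0000·ln C = 33.8752;  16.0000·k + 6·ln C = 9.6089.
Δ = 66.0000·6 − (16.0000)² = 140.0000; k = (33.8752·6 − 16.0000·9.6089)/140.0000 = 0.35364, ln C = (66.0000·9.6089 − 16.0000·33.8752)/140.0000 = 0.65845.

k = 0.3536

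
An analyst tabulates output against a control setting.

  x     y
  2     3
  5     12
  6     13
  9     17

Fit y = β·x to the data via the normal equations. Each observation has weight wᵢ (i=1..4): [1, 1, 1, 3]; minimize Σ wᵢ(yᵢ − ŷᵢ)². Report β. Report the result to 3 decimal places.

β = 1.958

Compute the Gram sums: Σwᵢ·x·x = 308.
For AᵀWy: Σwᵢ·x·y = 603.
Normal equations: [[308]]·[β]ᵀ = [603]ᵀ.
Hence β = 603 / 308 ≈ 1.95779.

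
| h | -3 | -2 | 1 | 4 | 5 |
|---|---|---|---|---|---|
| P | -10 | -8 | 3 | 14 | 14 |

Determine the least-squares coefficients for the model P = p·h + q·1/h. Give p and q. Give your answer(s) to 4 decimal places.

The normal system AᵀA·[p, q]ᵀ = AᵀP is [[55, 5]; [5, 5269/3600]]·[p, q]ᵀ = [175, 499/30]ᵀ.
det = 55·(5269/3600) − 5² = 39959/720.
p = (175·(5269/3600) − 5·(499/30))/(39959/720) = 124535/39959; q = (55·(499/30) − 5·175)/(39959/720) = 28680/39959.

p = 3.1166, q = 0.7177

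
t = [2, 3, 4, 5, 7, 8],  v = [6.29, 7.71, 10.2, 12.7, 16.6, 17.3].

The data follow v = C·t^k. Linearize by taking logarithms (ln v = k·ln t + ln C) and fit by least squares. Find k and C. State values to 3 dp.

k = 0.779, C = 3.512

With ln vᵢ as the transformed response and ln tᵢ as the regressor:
XᵀX = [[14.3101, 8.8128]; [8.8128, 6]], rhs = [22.2234, 14.4056]ᵀ  (here Σln t = 8.8128, Σ(ln t)² = 14.3101, Σln v = 14.4056, Σln t·ln v = 22.2234).
Slope k = (n·Σln t·ln v − Σln t·Σln v)/(n·Σ(ln t)² − (Σln t)²) = (6·22.2234 − 8.8128·14.4056)/8.1947 = 0.77932; ln C = (Σln v − k·Σln t)/n = 1.25626, so C = exp(1.25626) = 3.51227.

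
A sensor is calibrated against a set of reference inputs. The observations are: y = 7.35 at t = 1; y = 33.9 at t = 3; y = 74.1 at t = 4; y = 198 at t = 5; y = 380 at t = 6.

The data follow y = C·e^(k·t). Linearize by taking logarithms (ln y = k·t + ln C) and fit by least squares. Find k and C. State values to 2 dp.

With ln yᵢ as the transformed response and tᵢ as the regressor:
XᵀX = [[87.0000, 19.0000]; [19.0000, 5]], rhs = [91.8690, 21.0520]ᵀ  (here Σt = 19.0000, Σ(t)² = 87.0000, Σln y = 21.0520, Σt·ln y = 91.8690).
Solving (det = 74.0000): k = 0.80213, ln C = 1.16231, so C = exp(1.16231) = 3.19731.

k = 0.80, C = 3.20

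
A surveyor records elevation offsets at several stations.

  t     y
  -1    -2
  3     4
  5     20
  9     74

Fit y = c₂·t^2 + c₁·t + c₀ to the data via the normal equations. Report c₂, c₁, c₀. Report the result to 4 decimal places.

c₂ = 1.0000, c₁ = -0.3846, c₀ = -3.4615

The normal equations are: 7268·c₂ + 880·c₁ + 116·c₀ = 6528;  880·c₂ + 116·c₁ + 16·c₀ = 780;  116·c₂ + 16·c₁ + 4·c₀ = 96.
Solving the 3×3 system (Gaussian elimination) gives c₂ = 1, c₁ = -5/13, c₀ = -45/13.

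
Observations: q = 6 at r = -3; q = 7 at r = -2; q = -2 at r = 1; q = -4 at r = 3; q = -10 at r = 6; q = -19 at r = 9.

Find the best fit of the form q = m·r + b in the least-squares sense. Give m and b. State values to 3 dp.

Sums needed: Σr·r = 140, Σr = 14, Σ1 = 6.
Moment sums: Σr·q = -277, Σq = -22.
Normal equations: [[140, 14]; [14, 6]]·[m, b]ᵀ = [-277, -22]ᵀ.
Δ = 140·6 − 14² = 644.
m = ((-277)·6 − 14·(-22))/644 = -677/322; b = (140·(-22) − 14·(-277))/644 = 57/46.

m = -2.102, b = 1.239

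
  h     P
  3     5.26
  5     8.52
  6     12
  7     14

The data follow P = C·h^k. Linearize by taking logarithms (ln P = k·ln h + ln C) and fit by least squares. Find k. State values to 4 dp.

Linearized form: ln P = k·ln h + ln C. From the 4 transformed points,
Over the data: Σln h = 6.4457, Σ(ln h)² = 10.7942, Σln P = 8.9265, Σln h·ln P = 14.8596.
Normal system: [[10.7942, 6.4457]; [6.4457, 4]]·[k, ln C]ᵀ = [14.8596, 8.9265]ᵀ.
Slope k = (n·Σln h·ln P − Σln h·Σln P)/(n·Σ(ln h)² − (Σln h)²) = (4·14.8596 − 6.4457·8.9265)/1.6295 = 1.16648; ln C = (Σln P − k·Σln h)/n = 0.35193.

k = 1.1665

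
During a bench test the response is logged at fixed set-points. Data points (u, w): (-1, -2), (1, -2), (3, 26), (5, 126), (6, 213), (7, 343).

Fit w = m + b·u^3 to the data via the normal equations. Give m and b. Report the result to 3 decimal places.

m = -1.508, b = 1.003

From the data, Σ1 = 6, Σu^3 = 711, Σu^3·u^3 = 180661.
Moment sums: Σw = 704, Σu^3·w = 180109.
AᵀA·[m, b]ᵀ = Aᵀw becomes [[6, 711]; [711, 180661]]·[m, b]ᵀ = [704, 180109]ᵀ.
Δ = 6·180661 − 711² = 578445.
m = (704·180661 − 711·180109)/578445 = -174431/115689; b = (6·180109 − 711·704)/578445 = 38674/38563.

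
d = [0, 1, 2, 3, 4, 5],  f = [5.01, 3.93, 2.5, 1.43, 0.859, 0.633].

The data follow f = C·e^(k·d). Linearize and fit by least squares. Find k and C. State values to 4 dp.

k = -0.4418, C = 5.5403

Let Y = ln f. Fitting Y = k·d + ln C by least squares:
Σd = 15.0000, Σ(d)² = 55.0000, Σln f = 3.6448, Σd·ln f = 1.3799.
Equations: 55.0000·k + 15.0000·ln C = 1.3799;  15.0000·k + 6·ln C = 3.6448.
Solving (det = 105.0000): k = -0.44183, ln C = 1.71204, so C = exp(1.71204) = 5.54025.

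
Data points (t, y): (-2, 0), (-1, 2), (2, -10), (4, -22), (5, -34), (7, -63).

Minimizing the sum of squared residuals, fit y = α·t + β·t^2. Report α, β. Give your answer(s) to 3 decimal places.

The normal equations are: 99·α + 531·β = -721;  531·α + 3315·β = -4327.
det = 99·3315 − 531² = 46224.
α = ((-721)·3315 − 531·(-4327))/46224 = -15413/7704; β = (99·(-4327) − 531·(-721))/46224 = -843/856.

α = -2.001, β = -0.985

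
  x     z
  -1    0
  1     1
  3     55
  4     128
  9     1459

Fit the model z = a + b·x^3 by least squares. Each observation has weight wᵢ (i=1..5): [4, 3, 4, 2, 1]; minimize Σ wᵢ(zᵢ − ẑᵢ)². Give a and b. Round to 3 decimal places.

The normal system MᵀWM·[a, b]ᵀ = MᵀWz is [[14, 964]; [964, 542556]]·[a, b]ᵀ = [1938, 1085938]ᵀ.
Eliminating b: 542556·(row 1) − 964·(row 2) gives 6666488·a = 542556·1938 − 964·1085938 = 4629296, so a = 578662/833311.
Then b = (1085938 − 964·(578662/833311))/542556 = 3333725/1666622.

a = 0.694, b = 2.000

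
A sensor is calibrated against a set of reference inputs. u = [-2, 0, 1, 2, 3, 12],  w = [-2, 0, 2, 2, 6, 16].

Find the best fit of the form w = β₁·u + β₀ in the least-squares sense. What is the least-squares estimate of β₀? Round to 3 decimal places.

β₀ = 0.514

Normal-equation sums: Σu·u = 162, Σu = 16, Σ1 = 6.
For Xᵀw: Σu·w = 220, Σw = 24.
XᵀX·[β₁, β₀]ᵀ = Xᵀw becomes [[162, 16]; [16, 6]]·[β₁, β₀]ᵀ = [220, 24]ᵀ.
Δ = 162·6 − 16² = 716.
β₁ = (220·6 − 16·24)/716 = 234/179; β₀ = (162·24 − 16·220)/716 = 92/179.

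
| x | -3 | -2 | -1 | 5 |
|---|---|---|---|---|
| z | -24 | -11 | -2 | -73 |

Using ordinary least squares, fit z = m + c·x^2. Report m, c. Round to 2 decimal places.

m = 1.36, c = -2.96

Sums needed: Σ1 = 4, Σx^2 = 39, Σx^2·x^2 = 723.
And Σz = -110, Σx^2·z = -2087.
So AᵀA·[m, c]ᵀ = Aᵀz: [[4, 39]; [39, 723]]·[m, c]ᵀ = [-110, -2087]ᵀ.
Determinant 4·723 − 39² = 1371.
m = ((-110)·723 − 39·(-2087))/1371 = 621/457; c = (4·(-2087) − 39·(-110))/1371 = -4058/1371.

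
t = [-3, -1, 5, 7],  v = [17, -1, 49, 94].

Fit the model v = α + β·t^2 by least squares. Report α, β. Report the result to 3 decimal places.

Forming XᵀX = [[4, 84]; [84, 3108]] and Xᵀv = [159, 5983]ᵀ gives XᵀX·[α, β]ᵀ = Xᵀv.
Determinant 4·3108 − 84² = 5376.
α = (159·3108 − 84·5983)/5376 = -25/16; β = (4·5983 − 84·159)/5376 = 661/336.

α = -1.563, β = 1.967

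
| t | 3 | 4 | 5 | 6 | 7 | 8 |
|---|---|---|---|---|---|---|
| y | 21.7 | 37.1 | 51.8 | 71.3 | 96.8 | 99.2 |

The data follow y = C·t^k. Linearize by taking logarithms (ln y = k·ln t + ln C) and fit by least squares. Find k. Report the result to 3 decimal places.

With ln yᵢ as the transformed response and ln tᵢ as the regressor:
AᵀA = [[17.0401, 9.9115]; [9.9115, 6]], rhs = [40.8461, 24.0750]ᵀ  (here Σln t = 9.9115, Σ(ln t)² = 17.0401, Σln y = 24.0750, Σln t·ln y = 40.8461).
Solving (det = 4.0036): k = 1.61308, ln C = 1.34783.

k = 1.613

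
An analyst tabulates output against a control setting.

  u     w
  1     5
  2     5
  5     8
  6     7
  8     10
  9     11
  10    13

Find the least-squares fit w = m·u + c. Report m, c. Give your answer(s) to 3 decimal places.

m = 0.853, c = 3.433

Normal-equation sums: Σu·u = 311, Σu = 41, Σ1 = 7.
Moment sums: Σu·w = 406, Σw = 59.
So MᵀM·[m, c]ᵀ = Mᵀw: [[311, 41]; [41, 7]]·[m, c]ᵀ = [406, 59]ᵀ.
Eliminating c: 7·(row 1) − 41·(row 2) gives 496·m = 7·406 − 41·59 = 423, so m = 423/496.
Then c = (59 − 41·(423/496))/7 = 1703/496.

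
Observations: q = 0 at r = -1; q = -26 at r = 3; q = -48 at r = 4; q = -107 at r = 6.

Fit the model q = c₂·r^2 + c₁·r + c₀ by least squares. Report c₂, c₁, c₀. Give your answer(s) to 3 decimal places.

The normal system AᵀA·[c₂, c₁, c₀]ᵀ = Aᵀq is [[1634, 306, 62]; [306, 62, 12]; [62, 12, 4]]·[c₂, c₁, c₀]ᵀ = [-4854, -912, -181]ᵀ.
Solving the 3×3 system (Gaussian elimination) gives c₂ = -8981/3098, c₁ = -2517/3098, c₀ = 3286/1549.

c₂ = -2.899, c₁ = -0.812, c₀ = 2.121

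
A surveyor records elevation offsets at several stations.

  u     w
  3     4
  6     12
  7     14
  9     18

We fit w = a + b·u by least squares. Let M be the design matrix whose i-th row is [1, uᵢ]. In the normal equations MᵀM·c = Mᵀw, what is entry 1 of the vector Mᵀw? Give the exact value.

48

Entry 1 ↔ basis 1, so (Mᵀw)_{1} = Σᵢ wᵢ = (1)·(4) + (1)·(12) + (1)·(14) + (1)·(18) = 48.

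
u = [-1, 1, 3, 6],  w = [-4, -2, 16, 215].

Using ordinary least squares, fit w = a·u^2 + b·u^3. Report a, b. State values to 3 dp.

a = -2.464, b = 1.406

From the data, Σu^2·u^2 = 1379, Σu^2·u^3 = 8019, Σu^3·u^3 = 47387.
Right-hand side: Σu^2·w = 7878, Σu^3·w = 46874.
XᵀX·[a, b]ᵀ = Xᵀw becomes [[1379, 8019]; [8019, 47387]]·[a, b]ᵀ = [7878, 46874]ᵀ.
Eliminating b: 47387·(row 1) − 8019·(row 2) gives 1042312·a = 47387·7878 − 8019·46874 = -2567820, so a = -641955/260578.
Then b = (46874 − 8019·(-641955/260578))/47387 = 366391/260578.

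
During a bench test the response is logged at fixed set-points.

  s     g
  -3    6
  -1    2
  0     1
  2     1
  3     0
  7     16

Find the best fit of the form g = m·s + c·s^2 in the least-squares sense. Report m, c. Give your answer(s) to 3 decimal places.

m = -0.836, c = 0.441

Forming MᵀM = [[72, 350]; [350, 2580]] and Mᵀg = [94, 844]ᵀ gives MᵀM·[m, c]ᵀ = Mᵀg.
Eliminating c: 2580·(row 1) − 350·(row 2) gives 63260·m = 2580·94 − 350·844 = -52880, so m = -2644/3163.
Then c = (844 − 350·(-2644/3163))/2580 = 6967/15815.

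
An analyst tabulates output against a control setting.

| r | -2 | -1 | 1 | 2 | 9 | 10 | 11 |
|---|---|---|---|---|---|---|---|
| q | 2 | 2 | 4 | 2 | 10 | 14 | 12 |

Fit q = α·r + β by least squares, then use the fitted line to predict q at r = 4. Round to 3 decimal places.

q̂ = 6.312

The normal system MᵀM·[α, β]ᵀ = Mᵀq is [[312, 30]; [30, 7]]·[α, β]ᵀ = [364, 46]ᵀ.
Δ = 312·7 − 30² = 1284.
α = (364·7 − 30·46)/1284 = 292/321; β = (312·46 − 30·364)/1284 = 286/107.
At r = 4: q̂ = (292/321)·(4) + (286/107)·(1) = 2026/321.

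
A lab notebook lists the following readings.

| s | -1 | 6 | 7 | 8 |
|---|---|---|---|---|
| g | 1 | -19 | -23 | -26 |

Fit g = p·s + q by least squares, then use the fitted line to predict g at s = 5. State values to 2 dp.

Sums needed: Σs·s = 150, Σs = 20, Σ1 = 4.
Moment sums: Σs·g = -484, Σg = -67.
Normal equations: [[150, 20]; [20, 4]]·[p, q]ᵀ = [-484, -67]ᵀ.
det = 150·4 − 20² = 200.
p = ((-484)·4 − 20·(-67))/200 = -149/50; q = (150·(-67) − 20·(-484))/200 = -37/20.
At s = 5: ĝ = (-149/50)·(5) + (-37/20)·(1) = -67/4.

ĝ = -16.75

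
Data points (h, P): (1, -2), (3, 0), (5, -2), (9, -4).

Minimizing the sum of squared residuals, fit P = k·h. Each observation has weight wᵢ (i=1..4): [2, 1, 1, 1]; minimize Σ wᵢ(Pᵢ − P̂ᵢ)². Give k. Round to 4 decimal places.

The normal system XᵀWX·[k]ᵀ = XᵀWP is [[117]]·[k]ᵀ = [-50]ᵀ.
k = (-50)/117 = -0.42735.

k = -0.4274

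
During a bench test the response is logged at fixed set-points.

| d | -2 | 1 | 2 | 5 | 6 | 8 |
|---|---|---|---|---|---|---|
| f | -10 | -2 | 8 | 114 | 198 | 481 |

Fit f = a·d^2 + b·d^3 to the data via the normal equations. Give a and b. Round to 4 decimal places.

a = -0.4364, b = 0.9936

From the data, Σd^2·d^2 = 6050, Σd^2·d^3 = 43670, Σd^3·d^3 = 324554.
For Aᵀf: Σd^2·f = 40752, Σd^3·f = 303432.
So AᵀA·[a, b]ᵀ = Aᵀf: [[6050, 43670]; [43670, 324554]]·[a, b]ᵀ = [40752, 303432]ᵀ.
det = 6050·324554 − 43670² = 56482800.
a = (40752·324554 − 43670·303432)/56482800 = -513559/1176725; b = (6050·303432 − 43670·40752)/56482800 = 21259/21395.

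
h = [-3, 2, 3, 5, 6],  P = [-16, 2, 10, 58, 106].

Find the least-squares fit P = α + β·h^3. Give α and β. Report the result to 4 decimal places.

α = -2.8551, β = 0.4994

AᵀA·[α, β]ᵀ = AᵀP reads: 5·α + 349·β = 160;  349·α + 63803·β = 30864.
Eliminating β: 63803·(row 1) − 349·(row 2) gives 197214·α = 63803·160 − 349·30864 = -563056, so α = -281528/98607.
Then β = (30864 − 349·(-281528/98607))/63803 = 49240/98607.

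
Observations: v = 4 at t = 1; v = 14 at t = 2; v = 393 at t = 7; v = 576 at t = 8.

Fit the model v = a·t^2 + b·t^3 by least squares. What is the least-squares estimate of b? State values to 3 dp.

With design matrix X, XᵀX = [[6514, 49608]; [49608, 379858]] and Xᵀv = [56181, 429827]ᵀ.
Determinant 6514·379858 − 49608² = 13441348.
a = (56181·379858 − 49608·429827)/13441348 = 8972241/6720674; b = (6514·429827 − 49608·56181)/13441348 = 6433015/6720674.

b = 0.957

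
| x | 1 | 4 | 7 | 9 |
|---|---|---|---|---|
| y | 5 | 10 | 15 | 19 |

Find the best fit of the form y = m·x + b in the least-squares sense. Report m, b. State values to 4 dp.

m = 1.7347, b = 3.1429

Normal-equation sums: Σx·x = 147, Σx = 21, Σ1 = 4.
And Σx·y = 321, Σy = 49.
det = 147·4 − 21² = 147.
m = (321·4 − 21·49)/147 = 85/49; b = (147·49 − 21·321)/147 = 22/7.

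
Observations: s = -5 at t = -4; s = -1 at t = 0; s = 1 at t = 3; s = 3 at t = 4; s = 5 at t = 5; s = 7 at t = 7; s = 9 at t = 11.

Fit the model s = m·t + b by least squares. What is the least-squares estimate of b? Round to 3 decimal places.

b = -0.947

Setting ∂/∂m … = 0 gives: 236·m + 26·b = 208;  26·m + 7·b = 19.
det = 236·7 − 26² = 976.
m = (208·7 − 26·19)/976 = 481/488; b = (236·19 − 26·208)/976 = -231/244.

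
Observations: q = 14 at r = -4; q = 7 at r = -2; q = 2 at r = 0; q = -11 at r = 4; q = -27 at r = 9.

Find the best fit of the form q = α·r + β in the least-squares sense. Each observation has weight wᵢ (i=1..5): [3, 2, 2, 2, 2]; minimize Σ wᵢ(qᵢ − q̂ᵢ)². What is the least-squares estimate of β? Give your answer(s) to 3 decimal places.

β = 1.396

The normal system XᵀWX·[α, β]ᵀ = XᵀWq is [[250, 10]; [10, 11]]·[α, β]ᵀ = [-770, -16]ᵀ.
Determinant 250·11 − 10² = 2650.
α = ((-770)·11 − 10·(-16))/2650 = -831/265; β = (250·(-16) − 10·(-770))/2650 = 74/53.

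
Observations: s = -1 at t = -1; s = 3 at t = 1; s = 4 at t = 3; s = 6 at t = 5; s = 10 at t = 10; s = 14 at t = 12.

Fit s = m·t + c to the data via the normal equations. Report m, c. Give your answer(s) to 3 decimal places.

Forming XᵀX = [[280, 30]; [30, 6]] and Xᵀs = [314, 36]ᵀ gives XᵀX·[m, c]ᵀ = Xᵀs.
Δ = 280·6 − 30² = 780.
m = (314·6 − 30·36)/780 = 67/65; c = (280·36 − 30·314)/780 = 11/13.

m = 1.031, c = 0.846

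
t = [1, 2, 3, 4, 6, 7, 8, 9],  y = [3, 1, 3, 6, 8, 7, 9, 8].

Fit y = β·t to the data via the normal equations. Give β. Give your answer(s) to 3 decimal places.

β = 1.073

From the data, Σt·t = 260.
For Aᵀy: Σt·y = 279.
So AᵀA·[β]ᵀ = Aᵀy: [[260]]·[β]ᵀ = [279]ᵀ.
β = 279/260 = 1.07308.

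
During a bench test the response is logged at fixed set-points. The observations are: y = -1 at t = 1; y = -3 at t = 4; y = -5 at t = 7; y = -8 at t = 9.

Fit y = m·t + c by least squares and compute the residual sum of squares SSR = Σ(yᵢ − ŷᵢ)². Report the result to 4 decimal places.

SSR = 1.0204

Forming AᵀA = [[147, 21]; [21, 4]] and Aᵀy = [-120, -17]ᵀ gives AᵀA·[m, c]ᵀ = Aᵀy.
det = 147·4 − 21² = 147.
m = ((-120)·4 − 21·(-17))/147 = -41/49; c = (147·(-17) − 21·(-120))/147 = 1/7.
Residuals: -15/49, 10/49, 5/7, -30/49; SSR = 50/49.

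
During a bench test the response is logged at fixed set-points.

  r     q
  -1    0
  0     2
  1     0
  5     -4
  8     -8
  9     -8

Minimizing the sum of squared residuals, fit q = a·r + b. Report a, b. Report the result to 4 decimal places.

Setting ∂/∂a … = 0 gives: 172·a + 22·b = -156;  22·a + 6·b = -18.
Δ = 172·6 − 22² = 548.
a = ((-156)·6 − 22·(-18))/548 = -135/137; b = (172·(-18) − 22·(-156))/548 = 84/137.

a = -0.9854, b = 0.6131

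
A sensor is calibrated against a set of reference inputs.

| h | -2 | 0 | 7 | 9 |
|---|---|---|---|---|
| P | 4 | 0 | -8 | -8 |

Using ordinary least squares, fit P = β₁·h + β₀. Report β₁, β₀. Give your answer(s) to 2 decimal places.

Sums needed: Σh·h = 134, Σh = 14, Σ1 = 4.
And Σh·P = -136, ΣP = -12.
So MᵀM·[β₁, β₀]ᵀ = MᵀP: [[134, 14]; [14, 4]]·[β₁, β₀]ᵀ = [-136, -12]ᵀ.
Determinant 134·4 − 14² = 340.
β₁ = ((-136)·4 − 14·(-12))/340 = -94/85; β₀ = (134·(-12) − 14·(-136))/340 = 74/85.

β₁ = -1.11, β₀ = 0.87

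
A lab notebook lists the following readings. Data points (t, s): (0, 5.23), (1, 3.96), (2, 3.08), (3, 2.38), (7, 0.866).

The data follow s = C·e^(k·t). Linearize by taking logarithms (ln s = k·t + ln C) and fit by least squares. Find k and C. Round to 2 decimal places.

k = -0.26, C = 5.16

Linearized form: ln s = k·t + ln C. From the 5 transformed points,
Over the data: Σt = 13.0000, Σ(t)² = 63.0000, Σln s = 4.8788, Σt·ln s = 5.2203.
Normal system: [[63.0000, 13.0000]; [13.0000, 5]]·[k, ln C]ᵀ = [5.2203, 4.8788]ᵀ.
Δ = 63.0000·5 − (13.0000)² = 146.0000; k = (5.2203·5 − 13.0000·4.8788)/146.0000 = -0.25564, ln C = (63.0000·4.8788 − 13.0000·5.2203)/146.0000 = 1.64042, so C = exp(1.64042) = 5.15733.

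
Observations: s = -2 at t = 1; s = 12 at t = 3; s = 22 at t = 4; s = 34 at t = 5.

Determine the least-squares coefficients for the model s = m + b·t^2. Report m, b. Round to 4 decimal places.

Sums needed: Σ1 = 4, Σt^2 = 51, Σt^2·t^2 = 963.
Moment sums: Σs = 66, Σt^2·s = 1308.
XᵀX·[m, b]ᵀ = Xᵀs becomes [[4, 51]; [51, 963]]·[m, b]ᵀ = [66, 1308]ᵀ.
Δ = 4·963 − 51² = 1251.
m = (66·963 − 51·1308)/1251 = -350/139; b = (4·1308 − 51·66)/1251 = 622/417.

m = -2.5180, b = 1.4916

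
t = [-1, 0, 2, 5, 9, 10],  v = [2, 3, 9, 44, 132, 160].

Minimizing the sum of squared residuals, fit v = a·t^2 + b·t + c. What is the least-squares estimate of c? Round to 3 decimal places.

c = 1.933

Normal-equation sums: Σt^2·t^2 = 17203, Σt^2·t = 1861, Σt^2 = 211, Σt·t = 211, Σt = 25, Σ1 = 6.
Right-hand side: Σt^2·v = 27830, Σt·v = 3024, Σv = 350.
AᵀA·[a, b, c]ᵀ = Aᵀv becomes [[17203, 1861, 211]; [1861, 211, 25]; [211, 25, 6]]·[a, b, c]ᵀ = [27830, 3024, 350]ᵀ.
Solving the 3×3 system (Gaussian elimination) gives a = 363023/243408, b = 230899/243408, c = 39201/20284.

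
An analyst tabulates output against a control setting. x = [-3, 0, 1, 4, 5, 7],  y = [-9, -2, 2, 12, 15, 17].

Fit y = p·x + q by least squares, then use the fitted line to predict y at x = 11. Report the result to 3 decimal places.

Setting ∂/∂p … = 0 gives: 100·p + 14·q = 271;  14·p + 6·q = 35.
Eliminating q: 6·(row 1) − 14·(row 2) gives 404·p = 6·271 − 14·35 = 1136, so p = 284/101.
Then q = (35 − 14·(284/101))/6 = -147/202.
At x = 11: ŷ = (284/101)·(11) + (-147/202)·(1) = 6101/202.

ŷ = 30.203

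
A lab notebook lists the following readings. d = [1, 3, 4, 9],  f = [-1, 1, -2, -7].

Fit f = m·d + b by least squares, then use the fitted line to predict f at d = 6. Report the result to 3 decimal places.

f̂ = -3.799

AᵀA·[m, b]ᵀ = Aᵀf reads: 107·m + 17·b = -69;  17·m + 4·b = -9.
Determinant 107·4 − 17² = 139.
m = ((-69)·4 − 17·(-9))/139 = -123/139; b = (107·(-9) − 17·(-69))/139 = 210/139.
At d = 6: f̂ = (-123/139)·(6) + (210/139)·(1) = -528/139.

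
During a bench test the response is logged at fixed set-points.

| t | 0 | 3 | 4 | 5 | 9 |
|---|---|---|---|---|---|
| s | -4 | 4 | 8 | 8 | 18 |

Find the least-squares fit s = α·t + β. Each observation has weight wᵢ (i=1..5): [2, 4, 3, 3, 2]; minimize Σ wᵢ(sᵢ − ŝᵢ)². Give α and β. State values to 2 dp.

α = 2.40, β = -3.20

From the data, Σwᵢ·t·t = 321, Σwᵢ·t = 57, Σwᵢ·1 = 14.
Moment sums: Σwᵢ·t·s = 588, Σwᵢ·s = 92.
Eliminating β: 14·(row 1) − 57·(row 2) gives 1245·α = 14·588 − 57·92 = 2988, so α = 12/5.
Then β = (92 − 57·(12/5))/14 = -16/5.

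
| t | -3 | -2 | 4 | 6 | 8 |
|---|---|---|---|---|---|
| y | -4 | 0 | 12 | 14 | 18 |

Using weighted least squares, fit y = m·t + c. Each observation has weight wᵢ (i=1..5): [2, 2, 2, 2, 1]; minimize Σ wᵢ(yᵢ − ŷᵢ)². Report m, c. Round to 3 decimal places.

m = 1.949, c = 2.990

Normal-equation sums: Σwᵢ·t·t = 194, Σwᵢ·t = 18, Σwᵢ·1 = 9.
And Σwᵢ·t·y = 432, Σwᵢ·y = 62.
Normal equations: [[194, 18]; [18, 9]]·[m, c]ᵀ = [432, 62]ᵀ.
det = 194·9 − 18² = 1422.
m = (432·9 − 18·62)/1422 = 154/79; c = (194·62 − 18·432)/1422 = 2126/711.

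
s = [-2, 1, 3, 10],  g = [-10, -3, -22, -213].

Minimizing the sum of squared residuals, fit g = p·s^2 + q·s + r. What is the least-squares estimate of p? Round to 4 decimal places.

p = -2.0924

Sums needed: Σs^2·s^2 = 10098, Σs^2·s = 1020, Σs^2 = 114, Σs·s = 114, Σs = 12, Σ1 = 4.
For Mᵀg: Σs^2·g = -21541, Σs·g = -2179, Σg = -248.
So MᵀM·[p, q, r]ᵀ = Mᵀg: [[10098, 1020, 114]; [1020, 114, 12]; [114, 12, 4]]·[p, q, r]ᵀ = [-21541, -2179, -248]ᵀ.
Solving the 3×3 system (Gaussian elimination) gives p = -634/303, q = -127/606, r = -351/202.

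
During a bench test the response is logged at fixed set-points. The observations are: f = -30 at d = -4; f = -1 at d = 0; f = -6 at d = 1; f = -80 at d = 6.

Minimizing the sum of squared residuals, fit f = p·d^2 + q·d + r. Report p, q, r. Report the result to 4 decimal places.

p = -1.9979, q = -1.0243, r = -2.0091

Normal-equation sums: Σd^2·d^2 = 1553, Σd^2·d = 153, Σd^2 = 53, Σd·d = 53, Σd = 3, Σ1 = 4.
And Σd^2·f = -3366, Σd·f = -366, Σf = -117.
So XᵀX·[p, q, r]ᵀ = Xᵀf: [[1553, 153, 53]; [153, 53, 3]; [53, 3, 4]]·[p, q, r]ᵀ = [-3366, -366, -117]ᵀ.
Solving the 3×3 system (Gaussian elimination) gives p = -4851/2428, q = -2487/2428, r = -2439/1214.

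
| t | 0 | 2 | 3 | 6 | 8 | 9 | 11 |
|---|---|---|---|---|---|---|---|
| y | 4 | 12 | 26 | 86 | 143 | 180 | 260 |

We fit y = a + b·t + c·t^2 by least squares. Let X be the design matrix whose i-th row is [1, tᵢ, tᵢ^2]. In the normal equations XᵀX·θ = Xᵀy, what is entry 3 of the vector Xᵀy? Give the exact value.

58570

Entry 3 ↔ basis t^2, so (Xᵀy)_{3} = Σᵢ (t^2)·yᵢ = (0)·(4) + (4)·(12) + (9)·(26) + (36)·(86) + (64)·(143) + (81)·(180) + (121)·(260) = 58570.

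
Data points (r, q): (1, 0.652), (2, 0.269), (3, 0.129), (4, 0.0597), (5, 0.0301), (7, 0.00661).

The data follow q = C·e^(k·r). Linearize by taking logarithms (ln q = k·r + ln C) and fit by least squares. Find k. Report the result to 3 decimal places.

k = -0.756

Let Y = ln q. Fitting Y = k·r + ln C by least squares:
Σr = 22.0000, Σ(r)² = 104.0000, Σln q = -15.1295, Σr·ln q = -73.1217.
Normal system: [[104.0000, 22.0000]; [22.0000, 6]]·[k, ln C]ᵀ = [-73.1217, -15.1295]ᵀ.
Δ = 104.0000·6 − (22.0000)² = 140.0000; k = (-73.1217·6 − 22.0000·-15.1295)/140.0000 = -0.75629, ln C = (104.0000·-15.1295 − 22.0000·-73.1217)/140.0000 = 0.25147.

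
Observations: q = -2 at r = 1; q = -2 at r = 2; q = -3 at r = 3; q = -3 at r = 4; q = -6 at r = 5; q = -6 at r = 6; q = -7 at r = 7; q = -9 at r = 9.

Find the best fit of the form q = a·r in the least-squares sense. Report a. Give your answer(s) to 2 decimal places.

a = -1.01

Compute the Gram sums: Σr·r = 221.
Moment sums: Σr·q = -223.
So XᵀX·[a]ᵀ = Xᵀq: [[221]]·[a]ᵀ = [-223]ᵀ.
a = (-223)/221 = -1.00905.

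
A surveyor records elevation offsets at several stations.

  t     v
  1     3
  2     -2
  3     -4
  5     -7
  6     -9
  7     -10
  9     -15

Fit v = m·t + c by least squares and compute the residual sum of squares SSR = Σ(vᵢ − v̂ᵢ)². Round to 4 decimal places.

The normal equations are: 205·m + 33·c = -307;  33·m + 7·c = -44.
Δ = 205·7 − 33² = 346.
m = ((-307)·7 − 33·(-44))/346 = -697/346; c = (205·(-44) − 33·(-307))/346 = 1111/346.
Residuals: 312/173, -409/346, -202/173, -24/173, -43/346, 154/173, -14/173; SSR = 2369/346.

SSR = 6.8468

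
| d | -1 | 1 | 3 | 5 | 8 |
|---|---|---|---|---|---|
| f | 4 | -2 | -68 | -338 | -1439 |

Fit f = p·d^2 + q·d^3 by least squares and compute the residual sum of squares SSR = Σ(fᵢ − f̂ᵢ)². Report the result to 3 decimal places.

Sums needed: Σd^2·d^2 = 4804, Σd^2·d^3 = 36136, Σd^3·d^3 = 278500.
Right-hand side: Σd^2·f = -101156, Σd^3·f = -780860.
MᵀM·[p, q]ᵀ = Mᵀf becomes [[4804, 36136]; [36136, 278500]]·[p, q]ᵀ = [-101156, -780860]ᵀ.
Eliminating q: 278500·(row 1) − 36136·(row 2) gives 32103504·p = 278500·(-101156) − 36136·(-780860) = 45210960, so p = 313965/222941.
Then q = ((-780860) − 36136·(313965/222941))/278500 = -665821/222941.
Residuals: -88022/222941, -94026/222941, -8506/222941, 24442/222941, -5507/222941; SSR = 77549/222941.

SSR = 0.348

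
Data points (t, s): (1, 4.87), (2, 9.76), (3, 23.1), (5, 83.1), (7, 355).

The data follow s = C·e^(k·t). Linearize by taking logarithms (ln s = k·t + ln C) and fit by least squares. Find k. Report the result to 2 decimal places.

With ln sᵢ as the transformed response and tᵢ as the regressor:
XᵀX = [[88.0000, 18.0000]; [18.0000, 5]], rhs = [78.7642, 17.2934]ᵀ  (here Σt = 18.0000, Σ(t)² = 88.0000, Σln s = 17.2934, Σt·ln s = 78.7642).
Slope k = (n·Σt·ln s − Σt·Σln s)/(n·Σ(t)² − (Σt)²) = (5·78.7642 − 18.0000·17.2934)/116.0000 = 0.71155; ln C = (Σln s − k·Σt)/n = 0.89708.

k = 0.71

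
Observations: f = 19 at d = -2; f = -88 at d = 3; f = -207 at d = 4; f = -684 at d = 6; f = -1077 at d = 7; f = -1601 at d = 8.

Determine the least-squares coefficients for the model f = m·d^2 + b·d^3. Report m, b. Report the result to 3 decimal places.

m = -0.890, b = -3.015

Setting ∂/∂m … = 0 gives: 8146·m + 58586·b = -183889;  58586·m + 431338·b = -1352643.
Eliminating b: 431338·(row 1) − 58586·(row 2) gives 81359952·m = 431338·(-183889) − 58586·(-1352643) = -72370684, so m = -18092671/20339988.
Then b = ((-1352643) − 58586·(-18092671/20339988))/431338 = -61327231/20339988.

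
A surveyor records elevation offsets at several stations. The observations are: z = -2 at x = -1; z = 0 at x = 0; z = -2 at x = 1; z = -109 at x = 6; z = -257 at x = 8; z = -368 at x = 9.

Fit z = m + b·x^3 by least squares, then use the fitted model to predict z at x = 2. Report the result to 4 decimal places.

ẑ = -5.1143

MᵀM·[m, b]ᵀ = Mᵀz reads: 6·m + 1457·b = -738;  1457·m + 840243·b = -423400.
(Σ1 = 6, Σx^3 = 1457, Σx^3·x^3 = 840243, Σz = -738, Σx^3·z = -423400.)
Δ = 6·840243 − 1457² = 2918609.
m = ((-738)·840243 − 1457·(-423400))/2918609 = -3205534/2918609; b = (6·(-423400) − 1457·(-738))/2918609 = -1465134/2918609.
At x = 2: ẑ = (-3205534/2918609)·(1) + (-1465134/2918609)·(8) = -14926606/2918609.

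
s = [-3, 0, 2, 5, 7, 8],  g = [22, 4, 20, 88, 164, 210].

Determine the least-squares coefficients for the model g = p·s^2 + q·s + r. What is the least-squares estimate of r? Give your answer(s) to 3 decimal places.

XᵀX·[p, q, r]ᵀ = Xᵀg reads: 7219·p + 961·q + 151·r = 23954;  961·p + 151·q + 19·r = 3242;  151·p + 19·q + 6·r = 508.
(Σs^2·s^2 = 7219, Σs^2·s = 961, Σs^2 = 151, Σs·s = 151, Σs = 19, Σ1 = 6, Σs^2·g = 23954, Σs·g = 3242, Σg = 508.)
Solving the 3×3 system (Gaussian elimination) gives p = 28240/9677, q = 23896/9677, r = 32942/9677.

r = 3.404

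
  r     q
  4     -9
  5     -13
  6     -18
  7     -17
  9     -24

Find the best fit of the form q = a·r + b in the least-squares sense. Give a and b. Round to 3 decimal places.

From the data, Σr·r = 207, Σr = 31, Σ1 = 5.
Right-hand side: Σr·q = -544, Σq = -81.
So MᵀM·[a, b]ᵀ = Mᵀq: [[207, 31]; [31, 5]]·[a, b]ᵀ = [-544, -81]ᵀ.
Eliminating b: 5·(row 1) − 31·(row 2) gives 74·a = 5·(-544) − 31·(-81) = -209, so a = -209/74.
Then b = ((-81) − 31·(-209/74))/5 = 97/74.

a = -2.824, b = 1.311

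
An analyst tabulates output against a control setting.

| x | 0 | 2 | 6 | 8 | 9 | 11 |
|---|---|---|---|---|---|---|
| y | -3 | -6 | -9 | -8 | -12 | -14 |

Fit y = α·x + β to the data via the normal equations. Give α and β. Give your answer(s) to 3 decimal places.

With design matrix M, MᵀM = [[306, 36]; [36, 6]] and Mᵀy = [-392, -52]ᵀ.
Eliminating β: 6·(row 1) − 36·(row 2) gives 540·α = 6·(-392) − 36·(-52) = -480, so α = -8/9.
Then β = ((-52) − 36·(-8/9))/6 = -10/3.

α = -0.889, β = -3.333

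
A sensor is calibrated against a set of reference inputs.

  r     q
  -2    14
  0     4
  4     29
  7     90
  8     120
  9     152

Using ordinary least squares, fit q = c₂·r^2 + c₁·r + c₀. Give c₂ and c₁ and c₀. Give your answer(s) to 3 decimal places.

c₂ = 2.009, c₁ = -1.562, c₀ = 3.271

Entries of AᵀA: Σr^2·r^2 = 13330, Σr^2·r = 1640, Σr^2 = 214, Σr·r = 214, Σr = 26, Σ1 = 6.
And Σr^2·q = 24922, Σr·q = 3046, Σq = 409.
Row-reducing yields c₂ = 209269/104154, c₁ = -162647/104154, c₀ = 113569/34718.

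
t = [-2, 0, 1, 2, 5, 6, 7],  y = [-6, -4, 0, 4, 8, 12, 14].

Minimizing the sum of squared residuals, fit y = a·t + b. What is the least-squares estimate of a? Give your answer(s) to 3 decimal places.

a = 2.284

Compute the Gram sums: Σt·t = 119, Σt = 19, Σ1 = 7.
Moment sums: Σt·y = 230, Σy = 28.
Eliminating b: 7·(row 1) − 19·(row 2) gives 472·a = 7·230 − 19·28 = 1078, so a = 539/236.
Then b = (28 − 19·(539/236))/7 = -519/236.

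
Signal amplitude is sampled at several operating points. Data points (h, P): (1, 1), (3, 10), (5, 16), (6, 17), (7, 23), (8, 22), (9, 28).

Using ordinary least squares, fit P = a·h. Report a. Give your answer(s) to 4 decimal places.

With design matrix X, XᵀX = [[265]] and XᵀP = [802]ᵀ.
Hence a = 802 / 265 ≈ 3.02642.

a = 3.0264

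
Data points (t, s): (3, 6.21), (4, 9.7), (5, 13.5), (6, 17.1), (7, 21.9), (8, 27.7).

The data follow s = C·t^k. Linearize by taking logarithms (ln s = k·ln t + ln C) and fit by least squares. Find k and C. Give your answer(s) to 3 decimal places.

k = 1.499, C = 1.200

Taking logs, ln s = k·ln t + ln C, so regress ln s on ln t.
AᵀA = [[17.0401, 9.9115]; [9.9115, 6]], rhs = [27.3446, 15.9480]ᵀ  (here Σln t = 9.9115, Σ(ln t)² = 17.0401, Σln s = 15.9480, Σln t·ln s = 27.3446).
Slope k = (n·Σln t·ln s − Σln t·Σln s)/(n·Σ(ln t)² − (Σln t)²) = (6·27.3446 − 9.9115·15.9480)/4.0036 = 1.49869; ln C = (Σln s − k·Σln t)/n = 0.18229, so C = exp(0.18229) = 1.19996.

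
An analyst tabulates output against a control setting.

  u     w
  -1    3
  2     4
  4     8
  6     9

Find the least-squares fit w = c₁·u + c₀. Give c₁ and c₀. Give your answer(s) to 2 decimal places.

c₁ = 0.93, c₀ = 3.43

With design matrix M, MᵀM = [[57, 11]; [11, 4]] and Mᵀw = [91, 24]ᵀ.
Eliminating c₀: 4·(row 1) − 11·(row 2) gives 107·c₁ = 4·91 − 11·24 = 100, so c₁ = 100/107.
Then c₀ = (24 − 11·(100/107))/4 = 367/107.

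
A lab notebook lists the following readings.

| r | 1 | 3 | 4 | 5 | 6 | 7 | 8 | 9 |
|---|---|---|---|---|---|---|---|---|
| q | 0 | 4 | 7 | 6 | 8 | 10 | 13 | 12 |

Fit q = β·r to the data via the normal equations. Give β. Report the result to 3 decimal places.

From the data, Σr·r = 281.
For Xᵀq: Σr·q = 400.
β = 400/281 = 1.42349.

β = 1.423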